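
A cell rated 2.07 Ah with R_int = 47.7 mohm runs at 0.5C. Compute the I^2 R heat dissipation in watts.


Convert: R = 47.7 mohm = 0.0477 ohm
Step 1: I = C_rate * capacity = 0.5 * 2.07 = 1.035 A
Step 2: Q = I^2 * R = 1.035^2 * 0.0477 = 1.0712 * 0.0477 = 0.05110 W

0.05110 W


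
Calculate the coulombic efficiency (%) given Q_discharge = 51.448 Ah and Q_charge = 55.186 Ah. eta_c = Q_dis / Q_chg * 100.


eta_c = Q_dis / Q_chg * 100 = 51.448 / 55.186 * 100 = 93.23%

93.23%


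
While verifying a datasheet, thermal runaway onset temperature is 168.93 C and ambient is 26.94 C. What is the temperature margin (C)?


Safety margin = 168.93 C - 26.94 C = 141.99 C

141.99 C


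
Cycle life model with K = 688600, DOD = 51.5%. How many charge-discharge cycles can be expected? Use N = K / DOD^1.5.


DOD^1.5 = 369.58
N = K / DOD^1.5 = 688600 / 369.58 = 1863

1863 cycles


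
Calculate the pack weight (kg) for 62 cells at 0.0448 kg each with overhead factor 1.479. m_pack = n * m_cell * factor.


m_pack = n * m_cell * overhead = 62 * 0.0448 * 1.479 = 4.108 kg

4.108 kg


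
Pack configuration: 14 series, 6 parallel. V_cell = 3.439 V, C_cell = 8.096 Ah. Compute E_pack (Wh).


E = Ns * Vcell * Np * Ccell = 14 * 3.439 * 6 * 8.096 = 2339 Wh

2339 Wh


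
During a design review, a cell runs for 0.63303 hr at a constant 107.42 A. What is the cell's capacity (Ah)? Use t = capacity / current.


C = I * t = 107.42 * 0.63303 = 68.00 Ah

68.00 Ah


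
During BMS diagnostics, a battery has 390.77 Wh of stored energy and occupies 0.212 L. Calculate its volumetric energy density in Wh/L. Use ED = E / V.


Volumetric ED = 390.77 Wh / 0.212 L = 1843 Wh/L

1843 Wh/L


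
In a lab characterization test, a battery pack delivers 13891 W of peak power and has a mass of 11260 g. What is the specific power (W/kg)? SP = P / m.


Convert: m = 11260 g = 11.26 kg
SP = P / m = 13891 / 11.26 = 1234 W/kg

1234 W/kg


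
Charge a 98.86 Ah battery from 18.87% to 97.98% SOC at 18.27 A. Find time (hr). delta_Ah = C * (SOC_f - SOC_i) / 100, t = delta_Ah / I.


Step 1: dSOC = 97.98% - 18.87% = 79.11%
Step 2: delta_Ah = 98.86 * 79.11 / 100 = 78.208 Ah
Step 3: t = 78.208 / 18.27 = 4.281 hr

4.281 hr


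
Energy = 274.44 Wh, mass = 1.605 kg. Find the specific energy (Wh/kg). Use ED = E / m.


Specific energy = 274.44 Wh / 1.605 kg = 171.0 Wh/kg

171.0 Wh/kg


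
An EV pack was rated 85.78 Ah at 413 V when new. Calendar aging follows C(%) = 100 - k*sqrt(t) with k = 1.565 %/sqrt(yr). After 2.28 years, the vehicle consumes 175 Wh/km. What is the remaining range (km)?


Step 1: capacity retention = 100 - 1.565 * sqrt(2.28) = 100 - 1.565 * 1.51 = 97.637%
Step 2: C_now = 85.78 * 97.637/100 = 83.753 Ah
Step 3: E_pack = V * C_now = 413 * 83.753 = 34590 Wh
Step 4: range = E_pack / consumption = 34590 / 175 = 197.7 km

197.7 km


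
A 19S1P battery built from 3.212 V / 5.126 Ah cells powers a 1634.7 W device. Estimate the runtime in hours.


Step 1: E_pack = Ns * V_cell * Np * C_cell = 19 * 3.212 * 1 * 5.126 = 312.83 Wh
Step 2: t = E_pack / P = 312.83 / 1634.7 = 0.1914 hr

0.1914 hr


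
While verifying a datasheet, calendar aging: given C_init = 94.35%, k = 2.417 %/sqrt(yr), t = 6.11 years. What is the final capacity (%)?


sqrt(t) = sqrt(6.11) = 2.4718
C_final = 94.35 - 2.417 * 2.4718 = 88.38%

88.38%


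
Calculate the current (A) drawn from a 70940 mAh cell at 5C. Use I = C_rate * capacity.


Convert: capacity = 70940 mAh = 70.94 Ah
At 5C: I = 5 * 70.94 Ah = 354.7 A

354.7 A


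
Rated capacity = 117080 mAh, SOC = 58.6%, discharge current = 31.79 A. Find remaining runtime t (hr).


Convert: C_total = 117080 mAh = 117.08 Ah
Step 1: remaining = SOC/100 * C_total = 58.6/100 * 117.08 = 68.609 Ah
Step 2: t = remaining / I = 68.609 / 31.79 = 2.158 hr

2.158 hr


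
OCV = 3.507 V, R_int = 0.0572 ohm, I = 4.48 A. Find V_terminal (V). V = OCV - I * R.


V = OCV - I*R = 3.507 - 4.48 * 0.0572 = 3.251 V

3.251 V


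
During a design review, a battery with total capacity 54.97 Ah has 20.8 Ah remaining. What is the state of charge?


SOC = (remaining / total) * 100 = (20.8 / 54.97) * 100 = 37.84%

37.84%


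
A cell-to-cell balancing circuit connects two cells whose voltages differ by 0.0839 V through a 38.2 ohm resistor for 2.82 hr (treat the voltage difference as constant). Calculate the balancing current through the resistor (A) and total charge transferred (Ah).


I_bal = dV / R = 0.0839 / 38.2 = 0.0021963 A
Q = I_bal * t = 0.0021963 * 2.82 = 0.006194 Ah

I=0.0021963 A, Q=0.006194 Ah


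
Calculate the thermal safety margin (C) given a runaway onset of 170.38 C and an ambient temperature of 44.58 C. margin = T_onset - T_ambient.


Safety margin = 170.38 C - 44.58 C = 125.8 C

125.8 C


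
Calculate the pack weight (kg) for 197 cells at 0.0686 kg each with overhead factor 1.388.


m_pack = n * m_cell * overhead = 197 * 0.0686 * 1.388 = 18.76 kg

18.76 kg


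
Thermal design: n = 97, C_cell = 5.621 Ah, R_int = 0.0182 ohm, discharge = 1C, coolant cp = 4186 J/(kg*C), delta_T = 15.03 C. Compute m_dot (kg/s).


Step 1: I = 1 * 5.621 = 5.621 A
Step 2: Q_cell = I^2 * R = 5.621^2 * 0.0182 = 0.57504 W
Step 3: Q_total = 97 * 0.57504 = 55.779 W
Step 4: m_dot = Q_total / (cp * dT) = 55.779 / (4186 * 15.03) = 8.866e-04 kg/s

8.866e-04 kg/s


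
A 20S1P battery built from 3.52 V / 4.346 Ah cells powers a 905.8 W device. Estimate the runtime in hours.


Step 1: E_pack = Ns * V_cell * Np * C_cell = 20 * 3.52 * 1 * 4.346 = 305.96 Wh
Step 2: t = E_pack / P = 305.96 / 905.8 = 0.3378 hr

0.3378 hr


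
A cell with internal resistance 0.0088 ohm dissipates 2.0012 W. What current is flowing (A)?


I = sqrt(Q / R) = sqrt(2.0012 / 0.0088) = sqrt(227.41) = 15.08 A

15.08 A


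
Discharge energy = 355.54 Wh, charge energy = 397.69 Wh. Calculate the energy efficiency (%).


Round-trip efficiency = 355.54/397.69 * 100% = 89.40%

89.40%


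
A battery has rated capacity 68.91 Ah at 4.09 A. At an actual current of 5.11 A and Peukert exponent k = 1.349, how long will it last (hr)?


t_rated = C / I_rated = 68.91 / 4.09 = 16.848 hr
(I_rated/I)^k = (0.80039)^1.349 = 0.74055
t = t_rated * (I_rated/I)^k = 16.848 * 0.74055 = 12.48 hr

12.48 hr


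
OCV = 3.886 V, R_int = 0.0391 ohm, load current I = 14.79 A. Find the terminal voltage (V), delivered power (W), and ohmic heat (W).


Step 1: V_terminal = OCV - I*R = 3.886 - 14.79 * 0.0391 = 3.3077 V
Step 2: P_out = V_terminal * I = 3.3077 * 14.79 = 48.92 W
Step 3: Q = I^2 * R = 14.79^2 * 0.0391 = 8.553 W

V=3.3077 V, P=48.92 W, Q=8.553 W


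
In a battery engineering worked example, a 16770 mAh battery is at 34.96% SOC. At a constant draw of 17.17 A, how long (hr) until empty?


Convert: C_total = 16770 mAh = 16.77 Ah
Step 1: remaining = SOC/100 * C_total = 34.96/100 * 16.77 = 5.8628 Ah
Step 2: t = remaining / I = 5.8628 / 17.17 = 0.3415 hr

0.3415 hr


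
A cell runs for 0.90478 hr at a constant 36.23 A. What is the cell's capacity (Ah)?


C = I * t = 36.23 * 0.90478 = 32.78 Ah

32.78 Ah


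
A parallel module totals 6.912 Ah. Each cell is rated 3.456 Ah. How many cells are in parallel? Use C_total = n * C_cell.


n = C_total / C_cell = 6.912 / 3.456 = 2

2


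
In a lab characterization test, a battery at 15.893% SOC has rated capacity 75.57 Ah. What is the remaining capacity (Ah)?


remaining = SOC / 100 * total = 15.893 / 100 * 75.57 = 12.01 Ah

12.01 Ah


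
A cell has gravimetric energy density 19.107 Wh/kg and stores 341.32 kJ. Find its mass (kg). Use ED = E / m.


Convert: E = 341.32 kJ = 94.811 Wh
m = E / ED = 94.811 / 19.107 = 4.962 kg

4.962 kg


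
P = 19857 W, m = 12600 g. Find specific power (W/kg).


Convert: m = 12600 g = 12.6 kg
Specific power = 19857 W / 12.6 kg = 1576 W/kg

1576 W/kg


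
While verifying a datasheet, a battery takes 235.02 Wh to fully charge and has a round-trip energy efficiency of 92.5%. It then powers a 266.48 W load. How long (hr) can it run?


Step 1: E_discharge = eta/100 * E_charge = 92.5/100 * 235.02 = 217.39 Wh
Step 2: t = E_discharge / P = 217.39 / 266.48 = 0.8158 hr

0.8158 hr


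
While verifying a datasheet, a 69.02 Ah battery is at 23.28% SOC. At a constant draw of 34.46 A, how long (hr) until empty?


Step 1: remaining = SOC/100 * C_total = 23.28/100 * 69.02 = 16.068 Ah
Step 2: t = remaining / I = 16.068 / 34.46 = 0.4663 hr

0.4663 hr


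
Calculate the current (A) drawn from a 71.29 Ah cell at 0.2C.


At 0.2C: I = 0.2 * 71.29 Ah = 14.258 A

14.258 A


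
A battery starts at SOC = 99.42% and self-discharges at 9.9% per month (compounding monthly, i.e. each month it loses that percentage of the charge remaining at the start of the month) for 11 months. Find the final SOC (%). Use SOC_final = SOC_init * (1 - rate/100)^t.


Monthly retention factor = 1 - 9.9/100 = 0.901
Over 11 months: factor^11 = 0.31767
SOC_final = 99.42 * 0.31767 = 31.58%

31.58%


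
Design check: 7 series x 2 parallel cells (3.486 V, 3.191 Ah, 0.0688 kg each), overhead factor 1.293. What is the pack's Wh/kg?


Step 1: V_pack = 7 * 3.486 = 24.402 V
Step 2: C_pack = 2 * 3.191 = 6.382 Ah
Step 3: E_pack = V_pack * C_pack = 24.402 * 6.382 = 155.73 Wh
Step 4: m_pack = 7 * 2 * 0.0688 * 1.293 = 1.2454 kg
Step 5: ED = E_pack / m_pack = 155.73 / 1.2454 = 125.0 Wh/kg

125.0 Wh/kg


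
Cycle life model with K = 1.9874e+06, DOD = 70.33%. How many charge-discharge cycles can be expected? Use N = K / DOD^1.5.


Step 1: DOD^1.5 = 70.33^1.5 = 589.81
Step 2: N = 1.9874e+06 / 589.81 = 3370 cycles

3370 cycles


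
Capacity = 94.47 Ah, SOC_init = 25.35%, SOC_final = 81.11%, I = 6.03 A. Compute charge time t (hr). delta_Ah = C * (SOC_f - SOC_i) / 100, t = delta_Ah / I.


Step 1: dSOC = 81.11% - 25.35% = 55.76%
Step 2: delta_Ah = 94.47 * 55.76 / 100 = 52.676 Ah
Step 3: t = 52.676 / 6.03 = 8.736 hr

8.736 hr


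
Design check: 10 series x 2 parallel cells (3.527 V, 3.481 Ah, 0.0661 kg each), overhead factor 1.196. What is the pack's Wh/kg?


Step 1: V_pack = 10 * 3.527 = 35.27 V
Step 2: C_pack = 2 * 3.481 = 6.962 Ah
Step 3: E_pack = V_pack * C_pack = 35.27 * 6.962 = 245.55 Wh
Step 4: m_pack = 10 * 2 * 0.0661 * 1.196 = 1.5811 kg
Step 5: ED = E_pack / m_pack = 245.55 / 1.5811 = 155.3 Wh/kg

155.3 Wh/kg


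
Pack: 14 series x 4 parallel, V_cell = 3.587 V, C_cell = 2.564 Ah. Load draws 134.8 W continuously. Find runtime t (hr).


Step 1: E_pack = Ns * V_cell * Np * C_cell = 14 * 3.587 * 4 * 2.564 = 515.04 Wh
Step 2: t = E_pack / P = 515.04 / 134.8 = 3.821 hr

3.821 hr


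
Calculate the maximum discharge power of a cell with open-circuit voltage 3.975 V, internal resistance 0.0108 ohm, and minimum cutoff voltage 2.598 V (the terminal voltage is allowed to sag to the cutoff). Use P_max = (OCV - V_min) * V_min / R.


P_max = (OCV - V_min) * V_min / R = (3.975 - 2.598) * 2.598 / 0.0108 = 1.377 * 2.598 / 0.0108 = 331.2 W

331.2 W


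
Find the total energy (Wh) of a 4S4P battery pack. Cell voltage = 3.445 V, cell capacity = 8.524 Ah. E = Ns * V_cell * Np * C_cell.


V_pack = 4 * 3.445 = 13.78 V
C_pack = 4 * 8.524 = 34.096 Ah
E = V_pack * C_pack = 13.78 * 34.096 = 469.8 Wh

469.8 Wh


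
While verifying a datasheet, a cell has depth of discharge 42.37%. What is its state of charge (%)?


SOC = 100 - DOD = 100 - 42.37 = 57.63%

57.63%


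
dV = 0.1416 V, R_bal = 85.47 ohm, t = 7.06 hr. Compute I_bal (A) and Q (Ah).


First, Ohm's law: I_bal = 0.1416 V / 85.47 ohm = 0.0016567 A
Then Q = I * t = 0.0016567 A * 7.06 hr = 0.01170 Ah

I=0.0016567 A, Q=0.01170 Ah


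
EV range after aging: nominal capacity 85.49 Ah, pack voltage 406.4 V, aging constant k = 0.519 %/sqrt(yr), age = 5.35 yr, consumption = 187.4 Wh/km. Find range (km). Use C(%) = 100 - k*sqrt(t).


Step 1: capacity retention = 100 - 0.519 * sqrt(5.35) = 100 - 0.519 * 2.313 = 98.8%
Step 2: C_now = 85.49 * 98.8/100 = 84.464 Ah
Step 3: E_pack = V * C_now = 406.4 * 84.464 = 34326 Wh
Step 4: range = E_pack / consumption = 34326 / 187.4 = 183.2 km

183.2 km


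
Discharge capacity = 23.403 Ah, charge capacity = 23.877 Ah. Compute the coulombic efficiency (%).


eta_c = Q_dis / Q_chg * 100 = 23.403 / 23.877 * 100 = 98.01%

98.01%


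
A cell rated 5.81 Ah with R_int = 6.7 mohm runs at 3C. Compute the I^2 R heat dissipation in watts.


Convert: R = 6.7 mohm = 0.0067 ohm
Step 1: I = C_rate * capacity = 3 * 5.81 = 17.43 A
Step 2: Q = I^2 * R = 17.43^2 * 0.0067 = 303.8 * 0.0067 = 2.035 W

2.035 W


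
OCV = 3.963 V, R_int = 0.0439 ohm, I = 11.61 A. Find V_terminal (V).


V = OCV - I*R = 3.963 - 11.61 * 0.0439 = 3.453 V

3.453 V


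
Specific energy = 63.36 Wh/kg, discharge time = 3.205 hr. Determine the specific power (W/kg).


P_specific = E / t = 63.36 / 3.205 = 19.77 W/kg

19.77 W/kg


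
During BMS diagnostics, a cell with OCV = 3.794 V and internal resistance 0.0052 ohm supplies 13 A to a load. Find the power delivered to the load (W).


Step 1: V_terminal = OCV - I*R = 3.794 - 13 * 0.0052 = 3.7264 V
Step 2: P_out = V_terminal * I = 3.7264 * 13 = 48.44 W

48.44 W


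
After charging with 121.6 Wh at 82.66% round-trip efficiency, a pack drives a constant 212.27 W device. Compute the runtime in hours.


Step 1: E_discharge = eta/100 * E_charge = 82.66/100 * 121.6 = 100.51 Wh
Step 2: t = E_discharge / P = 100.51 / 212.27 = 0.4735 hr

0.4735 hr


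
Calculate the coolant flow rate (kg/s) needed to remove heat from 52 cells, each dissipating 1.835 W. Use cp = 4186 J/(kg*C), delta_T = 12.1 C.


Q_total = 52 * 1.835 = 95.42 W
m_dot = Q_total / (cp * dT) = 95.42 / (4186 * 12.1) = 0.001884 kg/s

0.001884 kg/s


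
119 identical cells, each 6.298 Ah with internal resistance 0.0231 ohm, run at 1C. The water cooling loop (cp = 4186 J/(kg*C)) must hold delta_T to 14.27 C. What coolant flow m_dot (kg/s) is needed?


Step 1: I = 1 * 6.298 = 6.298 A
Step 2: Q_cell = I^2 * R = 6.298^2 * 0.0231 = 0.91626 W
Step 3: Q_total = 119 * 0.91626 = 109.03 W
Step 4: m_dot = Q_total / (cp * dT) = 109.03 / (4186 * 14.27) = 0.001825 kg/s

0.001825 kg/s


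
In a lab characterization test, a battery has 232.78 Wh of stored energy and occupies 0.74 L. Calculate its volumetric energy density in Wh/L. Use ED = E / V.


ED = E / V = 232.78 / 0.74 = 314.6 Wh/L

314.6 Wh/L


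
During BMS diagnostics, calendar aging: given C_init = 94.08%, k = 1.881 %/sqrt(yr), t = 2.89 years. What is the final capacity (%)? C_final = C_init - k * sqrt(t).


sqrt(t) = sqrt(2.89) = 1.7
C_final = 94.08 - 1.881 * 1.7 = 90.88%

90.88%


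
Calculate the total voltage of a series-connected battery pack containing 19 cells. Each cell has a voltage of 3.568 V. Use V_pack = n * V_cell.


Series voltages add: 19 * 3.568 V = 67.792 V

67.792 V


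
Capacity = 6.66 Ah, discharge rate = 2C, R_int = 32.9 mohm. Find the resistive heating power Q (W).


Convert: R = 32.9 mohm = 0.0329 ohm
Step 1: I = C_rate * capacity = 2 * 6.66 = 13.32 A
Step 2: Q = I^2 * R = 13.32^2 * 0.0329 = 177.42 * 0.0329 = 5.837 W

5.837 W


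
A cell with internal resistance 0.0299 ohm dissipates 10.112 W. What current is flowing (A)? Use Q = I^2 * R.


I = sqrt(Q / R) = sqrt(10.112 / 0.0299) = sqrt(338.19) = 18.39 A

18.39 A


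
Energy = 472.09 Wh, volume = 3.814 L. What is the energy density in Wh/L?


ED = E / V = 472.09 / 3.814 = 123.8 Wh/L

123.8 Wh/L


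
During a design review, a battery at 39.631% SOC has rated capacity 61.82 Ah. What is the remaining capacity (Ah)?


remaining = SOC / 100 * total = 39.631 / 100 * 61.82 = 24.50 Ah

24.50 Ah


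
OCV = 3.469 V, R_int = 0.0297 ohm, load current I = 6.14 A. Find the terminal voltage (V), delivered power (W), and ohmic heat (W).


Step 1: V_terminal = OCV - I*R = 3.469 - 6.14 * 0.0297 = 3.2866 V
Step 2: P_out = V_terminal * I = 3.2866 * 6.14 = 20.18 W
Step 3: Q = I^2 * R = 6.14^2 * 0.0297 = 1.120 W

V=3.2866 V, P=20.18 W, Q=1.120 W


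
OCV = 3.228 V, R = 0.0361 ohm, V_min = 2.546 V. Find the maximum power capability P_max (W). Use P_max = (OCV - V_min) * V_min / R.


dV = OCV - V_min = 0.682 V (so I_max = dV / R)
P_max = dV * V_min / R = 0.682 * 2.546 / 0.0361 = 48.10 W

48.10 W


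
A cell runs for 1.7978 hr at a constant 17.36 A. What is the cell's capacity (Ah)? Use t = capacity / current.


C = I * t = 17.36 * 1.7978 = 31.21 Ah

31.21 Ah


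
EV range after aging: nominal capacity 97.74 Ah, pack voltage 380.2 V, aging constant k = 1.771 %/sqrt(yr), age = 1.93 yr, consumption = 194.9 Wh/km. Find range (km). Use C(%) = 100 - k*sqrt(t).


Step 1: capacity retention = 100 - 1.771 * sqrt(1.93) = 100 - 1.771 * 1.3892 = 97.54%
Step 2: C_now = 97.74 * 97.54/100 = 95.336 Ah
Step 3: E_pack = V * C_now = 380.2 * 95.336 = 36247 Wh
Step 4: range = E_pack / consumption = 36247 / 194.9 = 186.0 km

186.0 km


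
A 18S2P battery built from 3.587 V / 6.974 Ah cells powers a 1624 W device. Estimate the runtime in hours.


Step 1: E_pack = Ns * V_cell * Np * C_cell = 18 * 3.587 * 2 * 6.974 = 900.57 Wh
Step 2: t = E_pack / P = 900.57 / 1624 = 0.5545 hr

0.5545 hr


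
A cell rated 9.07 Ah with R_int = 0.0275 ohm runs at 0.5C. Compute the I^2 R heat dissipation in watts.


Step 1: I = C_rate * capacity = 0.5 * 9.07 = 4.535 A
Step 2: Q = I^2 * R = 4.535^2 * 0.0275 = 20.566 * 0.0275 = 0.5656 W

0.5656 W


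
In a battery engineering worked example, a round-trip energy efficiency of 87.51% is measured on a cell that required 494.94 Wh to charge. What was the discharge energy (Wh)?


E_dis = eta/100 * E_chg = 87.51/100 * 494.94 = 433.1 Wh

433.1 Wh


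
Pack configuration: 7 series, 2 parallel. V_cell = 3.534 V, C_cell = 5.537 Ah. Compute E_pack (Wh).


E = Ns * Vcell * Np * Ccell = 7 * 3.534 * 2 * 5.537 = 273.9 Wh

273.9 Wh


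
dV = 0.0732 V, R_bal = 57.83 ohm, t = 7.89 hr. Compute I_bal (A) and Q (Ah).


First, Ohm's law: I_bal = 0.0732 V / 57.83 ohm = 0.0012658 A
Then Q = I * t = 0.0012658 A * 7.89 hr = 0.009987 Ah

I=0.0012658 A, Q=0.009987 Ah


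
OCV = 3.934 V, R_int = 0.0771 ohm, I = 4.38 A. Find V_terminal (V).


V = OCV - I*R = 3.934 - 4.38 * 0.0771 = 3.596 V

3.596 V


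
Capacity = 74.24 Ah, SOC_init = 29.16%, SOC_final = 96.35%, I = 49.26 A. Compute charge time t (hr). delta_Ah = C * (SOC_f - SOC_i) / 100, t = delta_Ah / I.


delta_Ah = 74.24 * (96.35 - 29.16) / 100 = 49.882 Ah
t = delta_Ah / I = 49.882 / 49.26 = 1.013 hr

1.013 hr


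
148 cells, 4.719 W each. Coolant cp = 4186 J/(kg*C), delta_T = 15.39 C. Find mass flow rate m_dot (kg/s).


Q_total = 148 * 4.719 = 698.41 W
m_dot = Q_total / (cp * dT) = 698.41 / (4186 * 15.39) = 0.01084 kg/s

0.01084 kg/s


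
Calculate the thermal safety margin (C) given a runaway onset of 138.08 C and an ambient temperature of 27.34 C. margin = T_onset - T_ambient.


Safety margin = 138.08 C - 27.34 C = 110.74 C

110.74 C


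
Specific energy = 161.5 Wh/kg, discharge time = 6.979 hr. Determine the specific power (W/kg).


P_specific = E / t = 161.5 / 6.979 = 23.14 W/kg

23.14 W/kg


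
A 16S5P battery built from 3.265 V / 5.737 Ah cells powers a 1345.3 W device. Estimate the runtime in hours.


Step 1: E_pack = Ns * V_cell * Np * C_cell = 16 * 3.265 * 5 * 5.737 = 1498.5 Wh
Step 2: t = E_pack / P = 1498.5 / 1345.3 = 1.114 hr

1.114 hr


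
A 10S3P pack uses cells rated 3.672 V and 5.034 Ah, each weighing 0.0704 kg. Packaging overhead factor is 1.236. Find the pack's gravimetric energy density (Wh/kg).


Step 1: V_pack = 10 * 3.672 = 36.72 V
Step 2: C_pack = 3 * 5.034 = 15.102 Ah
Step 3: E_pack = V_pack * C_pack = 36.72 * 15.102 = 554.55 Wh
Step 4: m_pack = 10 * 3 * 0.0704 * 1.236 = 2.6104 kg
Step 5: ED = E_pack / m_pack = 554.55 / 2.6104 = 212.4 Wh/kg

212.4 Wh/kg


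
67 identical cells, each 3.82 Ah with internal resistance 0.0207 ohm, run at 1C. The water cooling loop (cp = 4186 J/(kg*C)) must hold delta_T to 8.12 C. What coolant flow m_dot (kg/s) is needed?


Step 1: I = 1 * 3.82 = 3.82 A
Step 2: Q_cell = I^2 * R = 3.82^2 * 0.0207 = 0.30206 W
Step 3: Q_total = 67 * 0.30206 = 20.238 W
Step 4: m_dot = Q_total / (cp * dT) = 20.238 / (4186 * 8.12) = 5.954e-04 kg/s

5.954e-04 kg/s


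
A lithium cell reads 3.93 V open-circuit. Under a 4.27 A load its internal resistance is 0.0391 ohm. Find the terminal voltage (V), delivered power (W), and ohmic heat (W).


Step 1: V_terminal = OCV - I*R = 3.93 - 4.27 * 0.0391 = 3.763 V
Step 2: P_out = V_terminal * I = 3.763 * 4.27 = 16.07 W
Step 3: Q = I^2 * R = 4.27^2 * 0.0391 = 0.7129 W

V=3.763 V, P=16.07 W, Q=0.7129 W


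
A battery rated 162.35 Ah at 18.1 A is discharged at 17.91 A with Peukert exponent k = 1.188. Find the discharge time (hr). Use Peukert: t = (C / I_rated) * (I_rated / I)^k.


Step 1: t_rated = C / I_rated = 162.35 / 18.1 = 8.9696 hr
Step 2: ratio = 18.1 / 17.91 = 1.0106
Step 3: ratio^k = 1.0106^1.188 = 1.0126
Step 4: t = t_rated * ratio^k = 8.9696 * 1.0126 = 9.083 hr

9.083 hr


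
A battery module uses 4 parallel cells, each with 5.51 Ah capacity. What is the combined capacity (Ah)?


Parallel capacities add: 4 * 5.51 Ah = 22.04 Ah

22.04 Ah


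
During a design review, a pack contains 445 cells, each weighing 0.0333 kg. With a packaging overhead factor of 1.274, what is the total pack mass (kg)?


m_pack = n * m_cell * overhead = 445 * 0.0333 * 1.274 = 18.88 kg

18.88 kg


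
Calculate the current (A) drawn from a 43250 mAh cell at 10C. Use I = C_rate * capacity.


Convert: capacity = 43250 mAh = 43.25 Ah
At 10C: I = 10 * 43.25 Ah = 432.5 A

432.5 A


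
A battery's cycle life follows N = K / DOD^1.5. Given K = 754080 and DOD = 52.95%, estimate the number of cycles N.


Step 1: DOD^1.5 = 52.95^1.5 = 385.3
Step 2: N = 754080 / 385.3 = 1957 cycles

1957 cycles


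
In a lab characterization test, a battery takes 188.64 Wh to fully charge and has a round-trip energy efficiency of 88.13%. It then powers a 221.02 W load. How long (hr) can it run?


Step 1: E_discharge = eta/100 * E_charge = 88.13/100 * 188.64 = 166.25 Wh
Step 2: t = E_discharge / P = 166.25 / 221.02 = 0.7522 hr

0.7522 hr


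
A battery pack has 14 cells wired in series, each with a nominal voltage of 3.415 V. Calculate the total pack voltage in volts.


V_pack = n * V_cell = 14 * 3.415 = 47.81 V

47.81 V


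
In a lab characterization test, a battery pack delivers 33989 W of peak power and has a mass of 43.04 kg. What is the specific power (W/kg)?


SP = P / m = 33989 / 43.04 = 789.7 W/kg

789.7 W/kg


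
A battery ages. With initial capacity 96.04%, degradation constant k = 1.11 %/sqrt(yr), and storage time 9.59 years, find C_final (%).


Step 1: sqrt(9.59 yr) = 3.0968
Step 2: drop = 1.11 * 3.0968 = 3.4374
Step 3: C_final = 96.04 - 3.4374 = 92.60%

92.60%


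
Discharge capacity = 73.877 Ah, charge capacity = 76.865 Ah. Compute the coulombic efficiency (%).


Coulombic efficiency = 73.877/76.865 * 100% = 96.11%

96.11%


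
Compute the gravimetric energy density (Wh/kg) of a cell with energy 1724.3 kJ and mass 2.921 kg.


Convert: E = 1724.3 kJ = 478.97 Wh
ED = E / m = 478.97 / 2.921 = 164.0 Wh/kg

164.0 Wh/kg


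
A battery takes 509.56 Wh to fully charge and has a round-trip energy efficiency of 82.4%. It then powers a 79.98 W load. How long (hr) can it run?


Step 1: E_discharge = eta/100 * E_charge = 82.4/100 * 509.56 = 419.88 Wh
Step 2: t = E_discharge / P = 419.88 / 79.98 = 5.250 hr

5.250 hr


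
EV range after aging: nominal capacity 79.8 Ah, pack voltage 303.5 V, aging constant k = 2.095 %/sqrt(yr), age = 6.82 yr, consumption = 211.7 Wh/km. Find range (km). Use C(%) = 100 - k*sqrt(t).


Step 1: capacity retention = 100 - 2.095 * sqrt(6.82) = 100 - 2.095 * 2.6115 = 94.529%
Step 2: C_now = 79.8 * 94.529/100 = 75.434 Ah
Step 3: E_pack = V * C_now = 303.5 * 75.434 = 22894 Wh
Step 4: range = E_pack / consumption = 22894 / 211.7 = 108.1 km

108.1 km


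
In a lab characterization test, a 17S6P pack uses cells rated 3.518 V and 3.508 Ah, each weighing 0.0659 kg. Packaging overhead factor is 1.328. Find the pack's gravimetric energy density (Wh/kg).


Step 1: V_pack = 17 * 3.518 = 59.806 V
Step 2: C_pack = 6 * 3.508 = 21.048 Ah
Step 3: E_pack = V_pack * C_pack = 59.806 * 21.048 = 1258.8 Wh
Step 4: m_pack = 17 * 6 * 0.0659 * 1.328 = 8.9266 kg
Step 5: ED = E_pack / m_pack = 1258.8 / 8.9266 = 141.0 Wh/kg

141.0 Wh/kg


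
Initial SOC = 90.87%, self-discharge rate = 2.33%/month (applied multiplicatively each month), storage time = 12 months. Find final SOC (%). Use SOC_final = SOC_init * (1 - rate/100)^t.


Monthly retention factor = 1 - 2.33/100 = 0.9767
Over 12 months: factor^12 = 0.75359
SOC_final = 90.87 * 0.75359 = 68.48%

68.48%


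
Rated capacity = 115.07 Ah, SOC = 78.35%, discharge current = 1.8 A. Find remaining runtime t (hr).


Step 1: remaining = SOC/100 * C_total = 78.35/100 * 115.07 = 90.157 Ah
Step 2: t = remaining / I = 90.157 / 1.8 = 50.09 hr

50.09 hr


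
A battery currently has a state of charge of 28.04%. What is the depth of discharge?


Complement of SOC: DOD = 100% - 28.04% = 71.96%

71.96%


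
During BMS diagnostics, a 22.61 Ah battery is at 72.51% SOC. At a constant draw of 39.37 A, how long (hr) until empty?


Step 1: remaining = SOC/100 * C_total = 72.51/100 * 22.61 = 16.395 Ah
Step 2: t = remaining / I = 16.395 / 39.37 = 0.4164 hr

0.4164 hr


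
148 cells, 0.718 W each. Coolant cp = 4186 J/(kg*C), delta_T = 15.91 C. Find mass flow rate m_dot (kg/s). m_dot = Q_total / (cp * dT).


Q_total = 148 * 0.718 = 106.26 W
m_dot = Q_total / (cp * dT) = 106.26 / (4186 * 15.91) = 0.001596 kg/s

0.001596 kg/s


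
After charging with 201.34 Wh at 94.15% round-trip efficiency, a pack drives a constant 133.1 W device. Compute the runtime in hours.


Step 1: E_discharge = eta/100 * E_charge = 94.15/100 * 201.34 = 189.56 Wh
Step 2: t = E_discharge / P = 189.56 / 133.1 = 1.424 hr

1.424 hr


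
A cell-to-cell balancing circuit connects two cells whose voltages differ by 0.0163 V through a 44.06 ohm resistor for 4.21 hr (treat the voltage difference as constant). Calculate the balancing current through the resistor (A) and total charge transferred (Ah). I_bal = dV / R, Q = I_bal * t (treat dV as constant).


I_bal = dV / R = 0.0163 / 44.06 = 3.6995e-04 A
Q = I_bal * t = 3.6995e-04 * 4.21 = 0.001557 Ah

I=3.6995e-04 A, Q=0.001557 Ah


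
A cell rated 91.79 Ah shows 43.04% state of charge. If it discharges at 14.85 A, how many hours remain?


Step 1: remaining = SOC/100 * C_total = 43.04/100 * 91.79 = 39.506 Ah
Step 2: t = remaining / I = 39.506 / 14.85 = 2.660 hr

2.660 hr


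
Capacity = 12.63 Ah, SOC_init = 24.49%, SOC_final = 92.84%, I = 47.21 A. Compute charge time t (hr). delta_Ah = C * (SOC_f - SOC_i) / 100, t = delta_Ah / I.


Step 1: dSOC = 92.84% - 24.49% = 68.35%
Step 2: delta_Ah = 12.63 * 68.35 / 100 = 8.6326 Ah
Step 3: t = 8.6326 / 47.21 = 0.1829 hr

0.1829 hr


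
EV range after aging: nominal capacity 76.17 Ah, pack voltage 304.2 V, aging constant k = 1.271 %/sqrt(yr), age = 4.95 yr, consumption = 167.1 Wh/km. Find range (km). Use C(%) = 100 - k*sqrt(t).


Step 1: capacity retention = 100 - 1.271 * sqrt(4.95) = 100 - 1.271 * 2.2249 = 97.172%
Step 2: C_now = 76.17 * 97.172/100 = 74.016 Ah
Step 3: E_pack = V * C_now = 304.2 * 74.016 = 22516 Wh
Step 4: range = E_pack / consumption = 22516 / 167.1 = 134.7 km

134.7 km


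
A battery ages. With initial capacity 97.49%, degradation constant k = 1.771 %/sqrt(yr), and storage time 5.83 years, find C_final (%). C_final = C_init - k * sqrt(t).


sqrt(t) = sqrt(5.83) = 2.4145
C_final = 97.49 - 1.771 * 2.4145 = 93.21%

93.21%


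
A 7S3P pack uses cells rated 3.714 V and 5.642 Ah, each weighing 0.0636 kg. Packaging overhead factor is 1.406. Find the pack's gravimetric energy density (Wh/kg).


Step 1: V_pack = 7 * 3.714 = 25.998 V
Step 2: C_pack = 3 * 5.642 = 16.926 Ah
Step 3: E_pack = V_pack * C_pack = 25.998 * 16.926 = 440.04 Wh
Step 4: m_pack = 7 * 3 * 0.0636 * 1.406 = 1.8779 kg
Step 5: ED = E_pack / m_pack = 440.04 / 1.8779 = 234.3 Wh/kg

234.3 Wh/kg


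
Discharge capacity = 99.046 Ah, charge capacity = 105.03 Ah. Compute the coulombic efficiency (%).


eta_c = Q_dis / Q_chg * 100 = 99.046 / 105.03 * 100 = 94.30%

94.30%


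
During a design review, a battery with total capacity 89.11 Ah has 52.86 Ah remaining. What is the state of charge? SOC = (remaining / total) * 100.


SOC% = 52.86 / 89.11 * 100 = 59.32%

59.32%


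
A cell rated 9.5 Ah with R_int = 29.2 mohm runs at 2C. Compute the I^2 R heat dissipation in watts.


Convert: R = 29.2 mohm = 0.0292 ohm
Step 1: I = C_rate * capacity = 2 * 9.5 = 19 A
Step 2: Q = I^2 * R = 19^2 * 0.0292 = 361 * 0.0292 = 10.54 W

10.54 W


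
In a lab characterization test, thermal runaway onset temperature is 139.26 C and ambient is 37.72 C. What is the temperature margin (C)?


Safety margin = 139.26 C - 37.72 C = 101.54 C

101.54 C


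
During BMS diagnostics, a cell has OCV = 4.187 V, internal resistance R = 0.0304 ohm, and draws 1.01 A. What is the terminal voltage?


IR drop = 1.01 * 0.0304 = 0.030704 V
V = 4.187 - 0.030704 = 4.156 V

4.156 V


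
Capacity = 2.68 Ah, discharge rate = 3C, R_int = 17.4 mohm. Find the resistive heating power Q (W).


Convert: R = 17.4 mohm = 0.0174 ohm
Step 1: I = C_rate * capacity = 3 * 2.68 = 8.04 A
Step 2: Q = I^2 * R = 8.04^2 * 0.0174 = 64.642 * 0.0174 = 1.125 W

1.125 W


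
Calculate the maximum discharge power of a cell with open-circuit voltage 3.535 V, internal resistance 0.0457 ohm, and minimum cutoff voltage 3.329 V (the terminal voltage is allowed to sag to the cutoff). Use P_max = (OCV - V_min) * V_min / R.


P_max = (OCV - V_min) * V_min / R = (3.535 - 3.329) * 3.329 / 0.0457 = 0.206 * 3.329 / 0.0457 = 15.01 W

15.01 W


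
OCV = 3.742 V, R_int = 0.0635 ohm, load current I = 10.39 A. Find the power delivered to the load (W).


Step 1: V_terminal = OCV - I*R = 3.742 - 10.39 * 0.0635 = 3.0822 V
Step 2: P_out = V_terminal * I = 3.0822 * 10.39 = 32.02 W

32.02 W


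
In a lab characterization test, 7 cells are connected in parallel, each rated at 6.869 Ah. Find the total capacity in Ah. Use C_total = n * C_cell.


Parallel capacities add: 7 * 6.869 Ah = 48.083 Ah

48.083 Ah


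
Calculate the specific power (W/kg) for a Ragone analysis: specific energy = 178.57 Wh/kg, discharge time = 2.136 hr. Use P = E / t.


Specific power = 178.57 Wh/kg / 2.136 hr = 83.60 W/kg

83.60 W/kg


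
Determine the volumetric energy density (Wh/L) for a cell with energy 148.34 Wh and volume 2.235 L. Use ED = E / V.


Volumetric ED = 148.34 Wh / 2.235 L = 66.37 Wh/L

66.37 Wh/L


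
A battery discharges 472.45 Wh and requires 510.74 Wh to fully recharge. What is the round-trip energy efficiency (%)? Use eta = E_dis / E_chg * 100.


eta_e = E_dis / E_chg * 100 = 472.45 / 510.74 * 100 = 92.50%

92.50%


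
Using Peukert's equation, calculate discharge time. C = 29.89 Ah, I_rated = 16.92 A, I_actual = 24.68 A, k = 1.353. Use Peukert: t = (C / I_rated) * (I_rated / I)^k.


t_rated = C / I_rated = 29.89 / 16.92 = 1.7665 hr
(I_rated/I)^k = (0.68558)^1.353 = 0.60005
t = t_rated * (I_rated/I)^k = 1.7665 * 0.60005 = 1.060 hr

1.060 hr


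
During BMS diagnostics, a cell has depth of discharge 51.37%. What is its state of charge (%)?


SOC = 100 - DOD = 100 - 51.37 = 48.63%

48.63%


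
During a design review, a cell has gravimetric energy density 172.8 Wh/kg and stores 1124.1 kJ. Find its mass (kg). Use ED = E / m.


Convert: E = 1124.1 kJ = 312.25 Wh
m = E / ED = 312.25 / 172.8 = 1.807 kg

1.807 kg


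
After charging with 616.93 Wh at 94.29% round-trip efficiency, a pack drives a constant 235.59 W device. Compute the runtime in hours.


Step 1: E_discharge = eta/100 * E_charge = 94.29/100 * 616.93 = 581.7 Wh
Step 2: t = E_discharge / P = 581.7 / 235.59 = 2.469 hr

2.469 hr


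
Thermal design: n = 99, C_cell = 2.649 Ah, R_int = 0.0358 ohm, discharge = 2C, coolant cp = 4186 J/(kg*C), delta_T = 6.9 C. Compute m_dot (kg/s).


Step 1: I = 2 * 2.649 = 5.298 A
Step 2: Q_cell = I^2 * R = 5.298^2 * 0.0358 = 1.0049 W
Step 3: Q_total = 99 * 1.0049 = 99.485 W
Step 4: m_dot = Q_total / (cp * dT) = 99.485 / (4186 * 6.9) = 0.003444 kg/s

0.003444 kg/s


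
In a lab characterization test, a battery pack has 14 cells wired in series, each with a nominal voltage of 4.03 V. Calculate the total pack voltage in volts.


With 14 cells in series at 4.03 V each, V_pack = 56.42 V

56.42 V


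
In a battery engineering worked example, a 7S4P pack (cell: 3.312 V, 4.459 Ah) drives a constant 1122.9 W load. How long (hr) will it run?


Step 1: E_pack = Ns * V_cell * Np * C_cell = 7 * 3.312 * 4 * 4.459 = 413.51 Wh
Step 2: t = E_pack / P = 413.51 / 1122.9 = 0.3683 hr

0.3683 hr


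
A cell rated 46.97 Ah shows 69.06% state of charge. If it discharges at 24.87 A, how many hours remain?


Step 1: remaining = SOC/100 * C_total = 69.06/100 * 46.97 = 32.437 Ah
Step 2: t = remaining / I = 32.437 / 24.87 = 1.304 hr

1.304 hr


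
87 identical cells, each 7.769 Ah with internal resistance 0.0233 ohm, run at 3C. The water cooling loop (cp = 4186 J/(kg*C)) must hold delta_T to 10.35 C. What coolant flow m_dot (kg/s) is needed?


Step 1: I = 3 * 7.769 = 23.307 A
Step 2: Q_cell = I^2 * R = 23.307^2 * 0.0233 = 12.657 W
Step 3: Q_total = 87 * 12.657 = 1101.2 W
Step 4: m_dot = Q_total / (cp * dT) = 1101.2 / (4186 * 10.35) = 0.02542 kg/s

0.02542 kg/s


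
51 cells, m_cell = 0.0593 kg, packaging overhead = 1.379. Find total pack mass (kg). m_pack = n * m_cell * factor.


m_pack = n * m_cell * overhead = 51 * 0.0593 * 1.379 = 4.171 kg

4.171 kg


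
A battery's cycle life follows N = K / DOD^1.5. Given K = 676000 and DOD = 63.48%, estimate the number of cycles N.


DOD^1.5 = 505.77
N = K / DOD^1.5 = 676000 / 505.77 = 1337

1337 cycles


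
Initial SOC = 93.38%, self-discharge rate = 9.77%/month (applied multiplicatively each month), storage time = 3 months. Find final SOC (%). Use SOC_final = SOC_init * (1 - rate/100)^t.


Monthly retention factor = 1 - 9.77/100 = 0.9023
Over 3 months: factor^3 = 0.7346
SOC_final = 93.38 * 0.7346 = 68.60%

68.60%


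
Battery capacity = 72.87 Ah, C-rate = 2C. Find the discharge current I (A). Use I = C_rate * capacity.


At 2C: I = 2 * 72.87 Ah = 145.74 A

145.74 A


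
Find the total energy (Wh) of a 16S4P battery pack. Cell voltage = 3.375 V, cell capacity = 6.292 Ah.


V_pack = 16 * 3.375 = 54 V
C_pack = 4 * 6.292 = 25.168 Ah
E = V_pack * C_pack = 54 * 25.168 = 1359 Wh

1359 Wh


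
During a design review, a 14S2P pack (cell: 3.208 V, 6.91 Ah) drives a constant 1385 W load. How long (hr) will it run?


Step 1: E_pack = Ns * V_cell * Np * C_cell = 14 * 3.208 * 2 * 6.91 = 620.68 Wh
Step 2: t = E_pack / P = 620.68 / 1385 = 0.4481 hr

0.4481 hr


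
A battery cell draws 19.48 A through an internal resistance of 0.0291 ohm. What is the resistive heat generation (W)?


Q = I^2 * R = 19.48^2 * 0.0291 = 11.04 W

11.04 W


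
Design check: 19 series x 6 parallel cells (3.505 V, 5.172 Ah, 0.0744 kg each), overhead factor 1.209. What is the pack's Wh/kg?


Step 1: V_pack = 19 * 3.505 = 66.595 V
Step 2: C_pack = 6 * 5.172 = 31.032 Ah
Step 3: E_pack = V_pack * C_pack = 66.595 * 31.032 = 2066.6 Wh
Step 4: m_pack = 19 * 6 * 0.0744 * 1.209 = 10.254 kg
Step 5: ED = E_pack / m_pack = 2066.6 / 10.254 = 201.5 Wh/kg

201.5 Wh/kg


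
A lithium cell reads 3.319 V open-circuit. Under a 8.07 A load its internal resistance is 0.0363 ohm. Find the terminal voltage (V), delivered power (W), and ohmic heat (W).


Step 1: V_terminal = OCV - I*R = 3.319 - 8.07 * 0.0363 = 3.0261 V
Step 2: P_out = V_terminal * I = 3.0261 * 8.07 = 24.42 W
Step 3: Q = I^2 * R = 8.07^2 * 0.0363 = 2.364 W

V=3.0261 V, P=24.42 W, Q=2.364 W


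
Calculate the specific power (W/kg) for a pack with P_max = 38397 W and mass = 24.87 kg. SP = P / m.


SP = P / m = 38397 / 24.87 = 1544 W/kg

1544 W/kg


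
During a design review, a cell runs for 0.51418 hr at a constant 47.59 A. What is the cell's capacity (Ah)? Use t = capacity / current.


C = I * t = 47.59 * 0.51418 = 24.47 Ah

24.47 Ah


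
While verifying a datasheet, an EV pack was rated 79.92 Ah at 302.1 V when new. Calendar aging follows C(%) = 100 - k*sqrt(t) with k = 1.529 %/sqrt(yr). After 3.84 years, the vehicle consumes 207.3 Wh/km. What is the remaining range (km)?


Step 1: capacity retention = 100 - 1.529 * sqrt(3.84) = 100 - 1.529 * 1.9596 = 97.004%
Step 2: C_now = 79.92 * 97.004/100 = 77.526 Ah
Step 3: E_pack = V * C_now = 302.1 * 77.526 = 23421 Wh
Step 4: range = E_pack / consumption = 23421 / 207.3 = 113.0 km

113.0 km


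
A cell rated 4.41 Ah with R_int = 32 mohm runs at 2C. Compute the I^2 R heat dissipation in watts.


Convert: R = 32 mohm = 0.032 ohm
Step 1: I = C_rate * capacity = 2 * 4.41 = 8.82 A
Step 2: Q = I^2 * R = 8.82^2 * 0.032 = 77.792 * 0.032 = 2.489 W

2.489 W


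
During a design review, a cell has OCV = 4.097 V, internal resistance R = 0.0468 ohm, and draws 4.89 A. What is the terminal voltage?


IR drop = 4.89 * 0.0468 = 0.22885 V
V = 4.097 - 0.22885 = 3.868 V

3.868 V


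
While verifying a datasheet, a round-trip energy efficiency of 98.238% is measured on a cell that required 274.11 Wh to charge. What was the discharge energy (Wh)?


E_dis = eta/100 * E_chg = 98.238/100 * 274.11 = 269.3 Wh

269.3 Wh


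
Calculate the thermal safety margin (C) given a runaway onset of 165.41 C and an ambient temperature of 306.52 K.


Convert: T_ambient = 306.52 K = 33.37 C
margin = 165.41 - 33.37 = 132.04 C

132.04 C


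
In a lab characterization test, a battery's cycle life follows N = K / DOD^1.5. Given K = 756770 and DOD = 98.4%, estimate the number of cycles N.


DOD^1.5 = 976.1
N = K / DOD^1.5 = 756770 / 976.1 = 775.3

775.3 cycles


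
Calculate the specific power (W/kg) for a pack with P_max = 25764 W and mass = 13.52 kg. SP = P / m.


Specific power = 25764 W / 13.52 kg = 1906 W/kg

1906 W/kg


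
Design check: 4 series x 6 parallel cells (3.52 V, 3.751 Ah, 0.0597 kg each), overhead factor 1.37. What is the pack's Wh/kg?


Step 1: V_pack = 4 * 3.52 = 14.08 V
Step 2: C_pack = 6 * 3.751 = 22.506 Ah
Step 3: E_pack = V_pack * C_pack = 14.08 * 22.506 = 316.88 Wh
Step 4: m_pack = 4 * 6 * 0.0597 * 1.37 = 1.9629 kg
Step 5: ED = E_pack / m_pack = 316.88 / 1.9629 = 161.4 Wh/kg

161.4 Wh/kg


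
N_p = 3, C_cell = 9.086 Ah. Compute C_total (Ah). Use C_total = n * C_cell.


C_total = 3 * 9.086 = 27.258 Ah

27.258 Ah


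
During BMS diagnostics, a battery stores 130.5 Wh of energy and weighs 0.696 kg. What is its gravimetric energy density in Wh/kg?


Specific energy = 130.5 Wh / 0.696 kg = 187.5 Wh/kg

187.5 Wh/kg


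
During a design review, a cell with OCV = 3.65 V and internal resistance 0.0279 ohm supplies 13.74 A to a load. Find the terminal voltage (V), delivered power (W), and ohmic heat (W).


Step 1: V_terminal = OCV - I*R = 3.65 - 13.74 * 0.0279 = 3.2667 V
Step 2: P_out = V_terminal * I = 3.2667 * 13.74 = 44.88 W
Step 3: Q = I^2 * R = 13.74^2 * 0.0279 = 5.267 W

V=3.2667 V, P=44.88 W, Q=5.267 W


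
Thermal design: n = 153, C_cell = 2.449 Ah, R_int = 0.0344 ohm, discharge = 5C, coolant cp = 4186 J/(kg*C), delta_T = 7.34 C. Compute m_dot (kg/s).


Step 1: I = 5 * 2.449 = 12.245 A
Step 2: Q_cell = I^2 * R = 12.245^2 * 0.0344 = 5.1579 W
Step 3: Q_total = 153 * 5.1579 = 789.16 W
Step 4: m_dot = Q_total / (cp * dT) = 789.16 / (4186 * 7.34) = 0.02568 kg/s

0.02568 kg/s


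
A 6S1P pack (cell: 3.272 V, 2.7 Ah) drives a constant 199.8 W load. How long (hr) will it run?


Step 1: E_pack = Ns * V_cell * Np * C_cell = 6 * 3.272 * 1 * 2.7 = 53.006 Wh
Step 2: t = E_pack / P = 53.006 / 199.8 = 0.2653 hr

0.2653 hr
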